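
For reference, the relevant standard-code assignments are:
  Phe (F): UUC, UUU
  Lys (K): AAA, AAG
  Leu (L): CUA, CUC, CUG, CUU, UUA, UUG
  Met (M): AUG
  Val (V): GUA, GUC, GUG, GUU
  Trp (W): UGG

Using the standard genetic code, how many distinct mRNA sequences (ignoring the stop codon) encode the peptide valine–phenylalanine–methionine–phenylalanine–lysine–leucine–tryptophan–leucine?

1152

Val: 4 codons.
Phe: 2 codons.
Met: 1 codon.
Phe: 2 codons.
Lys: 2 codons.
Leu: 6 codons.
Trp: 1 codon.
Leu: 6 codons.
4 × 2 × 1 × 2 × 2 × 6 × 1 × 6 = 1152.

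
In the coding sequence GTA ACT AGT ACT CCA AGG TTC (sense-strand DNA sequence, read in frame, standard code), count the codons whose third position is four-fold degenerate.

Codon 1 GTA (Val): third position 4-fold.
Codon 2 ACT (Thr): third position 4-fold.
Codon 3 AGT (Ser): third position 2-fold.
Codon 4 ACT (Thr): third position 4-fold.
Codon 5 CCA (Pro): third position 4-fold.
Codon 6 AGG (Arg): third position 2-fold.
Codon 7 TTC (Phe): third position 2-fold.
Four-fold degenerate third positions: 4.

4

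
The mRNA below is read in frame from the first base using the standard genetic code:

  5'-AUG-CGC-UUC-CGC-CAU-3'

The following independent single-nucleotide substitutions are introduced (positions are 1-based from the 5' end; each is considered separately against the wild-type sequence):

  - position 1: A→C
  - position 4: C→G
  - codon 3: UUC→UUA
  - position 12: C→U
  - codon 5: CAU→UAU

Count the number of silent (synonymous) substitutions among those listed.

1

Codon 1: AUG (Met) → CUG (Leu) — missense.
Codon 2: CGC (Arg) → GGC (Gly) — missense.
Codon 3: UUC (Phe) → UUA (Leu) — missense.
Codon 4: CGC (Arg) → CGU (Arg) — synonymous.
Codon 5: CAU (His) → UAU (Tyr) — missense.
Synonymous: 1 of 5.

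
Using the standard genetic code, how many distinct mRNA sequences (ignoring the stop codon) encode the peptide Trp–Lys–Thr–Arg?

Trp: 1 codon.
Lys: 2 codons.
Thr: 4 codons.
Arg: 6 codons.
1 × 2 × 4 × 6 = 48.

48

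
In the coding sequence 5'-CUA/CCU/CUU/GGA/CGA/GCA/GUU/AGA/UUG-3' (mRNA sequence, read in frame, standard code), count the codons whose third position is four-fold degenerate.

7

Codon 1 CUA (Leu): third position 4-fold.
Codon 2 CCU (Pro): third position 4-fold.
Codon 3 CUU (Leu): third position 4-fold.
Codon 4 GGA (Gly): third position 4-fold.
Codon 5 CGA (Arg): third position 4-fold.
Codon 6 GCA (Ala): third position 4-fold.
Codon 7 GUU (Val): third position 4-fold.
Codon 8 AGA (Arg): third position 2-fold.
Codon 9 UUG (Leu): third position 2-fold.
Four-fold degenerate third positions: 7.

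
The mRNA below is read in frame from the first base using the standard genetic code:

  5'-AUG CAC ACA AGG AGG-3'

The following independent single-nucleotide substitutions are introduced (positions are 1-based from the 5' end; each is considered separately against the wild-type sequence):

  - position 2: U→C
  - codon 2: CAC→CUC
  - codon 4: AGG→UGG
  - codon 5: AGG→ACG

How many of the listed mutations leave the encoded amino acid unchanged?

0

Codon 1: AUG (Met) → ACG (Thr) — missense.
Codon 2: CAC (His) → CUC (Leu) — missense.
Codon 4: AGG (Arg) → UGG (Trp) — missense.
Codon 5: AGG (Arg) → ACG (Thr) — missense.
Synonymous: 0 of 4.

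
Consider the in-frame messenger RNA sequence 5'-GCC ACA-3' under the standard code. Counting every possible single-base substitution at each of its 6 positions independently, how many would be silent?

Codon 1 (GCC, Ala): 3 synonymous substitutions.
Codon 2 (ACA, Thr): 3 synonymous substitutions.
Total: 3 + 3 = 6.

6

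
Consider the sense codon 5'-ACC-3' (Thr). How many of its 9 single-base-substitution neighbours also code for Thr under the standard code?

Position 1: none → 0 synonymous.
Position 2: none → 0 synonymous.
Position 3: ACU, ACA, ACG → 3 synonymous.
Total: 0 + 0 + 3 = 3.

3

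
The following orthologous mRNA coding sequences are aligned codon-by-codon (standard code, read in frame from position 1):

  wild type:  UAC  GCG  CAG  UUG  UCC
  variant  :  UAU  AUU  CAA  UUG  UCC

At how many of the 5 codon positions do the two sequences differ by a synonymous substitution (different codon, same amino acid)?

2

Codon 1: UAC Tyr / UAU Tyr — synonymous.
Codon 2: GCG Ala / AUU Ile — nonsynonymous.
Codon 3: CAG Gln / CAA Gln — synonymous.
Codon 4: UUG Leu / UUG Leu — identical.
Codon 5: UCC Ser / UCC Ser — identical.
Synonymous differences: 2.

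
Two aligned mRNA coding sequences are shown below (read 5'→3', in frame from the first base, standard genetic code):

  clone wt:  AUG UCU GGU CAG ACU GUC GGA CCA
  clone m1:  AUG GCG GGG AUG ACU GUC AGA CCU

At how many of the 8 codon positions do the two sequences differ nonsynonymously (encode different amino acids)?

Codon 1: AUG Met / AUG Met — identical.
Codon 2: UCU Ser / GCG Ala — nonsynonymous.
Codon 3: GGU Gly / GGG Gly — synonymous.
Codon 4: CAG Gln / AUG Met — nonsynonymous.
Codon 5: ACU Thr / ACU Thr — identical.
Codon 6: GUC Val / GUC Val — identical.
Codon 7: GGA Gly / AGA Arg — nonsynonymous.
Codon 8: CCA Pro / CCU Pro — synonymous.
Nonsynonymous differences: 3.

3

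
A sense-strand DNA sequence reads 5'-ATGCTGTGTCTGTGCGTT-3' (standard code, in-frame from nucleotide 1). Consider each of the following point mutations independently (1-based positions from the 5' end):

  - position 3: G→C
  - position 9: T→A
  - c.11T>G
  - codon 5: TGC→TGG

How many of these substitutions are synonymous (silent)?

Codon 1: ATG (Met) → ATC (Ile) — missense.
Codon 3: TGT (Cys) → TGA (Stop) — nonsense.
Codon 4: CTG (Leu) → CGG (Arg) — missense.
Codon 5: TGC (Cys) → TGG (Trp) — missense.
Synonymous: 0 of 4.

0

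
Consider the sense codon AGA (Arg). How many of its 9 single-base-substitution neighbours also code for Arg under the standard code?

2

Position 1: CGA → 1 synonymous.
Position 2: none → 0 synonymous.
Position 3: AGG → 1 synonymous.
Total: 1 + 0 + 1 = 2.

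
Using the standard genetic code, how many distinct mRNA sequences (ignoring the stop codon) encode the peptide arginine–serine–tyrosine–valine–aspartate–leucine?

Arg: 6 codons.
Ser: 6 codons.
Tyr: 2 codons.
Val: 4 codons.
Asp: 2 codons.
Leu: 6 codons.
6 × 6 × 2 × 4 × 2 × 6 = 3456.

3456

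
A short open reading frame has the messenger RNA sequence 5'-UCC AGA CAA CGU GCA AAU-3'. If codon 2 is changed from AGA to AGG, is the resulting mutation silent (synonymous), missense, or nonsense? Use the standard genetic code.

Position 6 falls in codon 2: AGA → Arg.
After the substitution the codon is AGG → Arg.
Both encode Arg, so the change is synonymous.

silent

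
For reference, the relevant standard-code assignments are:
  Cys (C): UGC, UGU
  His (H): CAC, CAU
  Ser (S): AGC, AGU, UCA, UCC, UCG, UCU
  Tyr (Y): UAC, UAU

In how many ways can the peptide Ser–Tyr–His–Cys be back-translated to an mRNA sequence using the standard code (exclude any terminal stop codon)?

Ser: 6 codons.
Tyr: 2 codons.
His: 2 codons.
Cys: 2 codons.
6 × 2 × 2 × 2 = 48.

48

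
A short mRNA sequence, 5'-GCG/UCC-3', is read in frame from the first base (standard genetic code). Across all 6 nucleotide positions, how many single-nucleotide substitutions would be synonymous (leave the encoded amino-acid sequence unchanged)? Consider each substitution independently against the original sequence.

Codon 1 (GCG, Ala): 3 synonymous substitutions.
Codon 2 (UCC, Ser): 3 synonymous substitutions.
Total: 3 + 3 = 6.

6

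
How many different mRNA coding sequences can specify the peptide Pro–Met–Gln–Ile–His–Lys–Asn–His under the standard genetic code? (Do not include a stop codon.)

Pro: 4 codons.
Met: 1 codon.
Gln: 2 codons.
Ile: 3 codons.
His: 2 codons.
Lys: 2 codons.
Asn: 2 codons.
His: 2 codons.
4 × 1 × 2 × 3 × 2 × 2 × 2 × 2 = 384.

384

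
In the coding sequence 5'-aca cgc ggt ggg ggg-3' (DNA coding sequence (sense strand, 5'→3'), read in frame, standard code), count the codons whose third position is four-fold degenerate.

Codon 1 ACA (Thr): third position 4-fold.
Codon 2 CGC (Arg): third position 4-fold.
Codon 3 GGT (Gly): third position 4-fold.
Codon 4 GGG (Gly): third position 4-fold.
Codon 5 GGG (Gly): third position 4-fold.
Four-fold degenerate third positions: 5.

5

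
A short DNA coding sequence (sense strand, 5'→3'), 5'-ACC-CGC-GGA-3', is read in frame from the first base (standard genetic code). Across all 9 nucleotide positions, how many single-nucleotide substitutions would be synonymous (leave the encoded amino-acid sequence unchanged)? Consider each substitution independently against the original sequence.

9

Codon 1 (ACC, Thr): 3 synonymous substitutions.
Codon 2 (CGC, Arg): 3 synonymous substitutions.
Codon 3 (GGA, Gly): 3 synonymous substitutions.
Total: 3 + 3 + 3 = 9.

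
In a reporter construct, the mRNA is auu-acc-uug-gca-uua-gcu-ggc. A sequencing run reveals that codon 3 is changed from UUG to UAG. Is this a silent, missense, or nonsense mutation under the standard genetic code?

nonsense

Position 8 falls in codon 3: UUG → Leu.
After the substitution the codon is UAG → Stop.
The new codon is a stop codon, so this is a nonsense mutation.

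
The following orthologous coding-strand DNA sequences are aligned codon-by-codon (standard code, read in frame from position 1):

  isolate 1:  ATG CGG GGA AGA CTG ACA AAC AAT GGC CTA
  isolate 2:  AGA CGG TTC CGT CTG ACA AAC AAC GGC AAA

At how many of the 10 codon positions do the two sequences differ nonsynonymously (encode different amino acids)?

Codon 1: ATG Met / AGA Arg — nonsynonymous.
Codon 2: CGG Arg / CGG Arg — identical.
Codon 3: GGA Gly / TTC Phe — nonsynonymous.
Codon 4: AGA Arg / CGT Arg — synonymous.
Codon 5: CTG Leu / CTG Leu — identical.
Codon 6: ACA Thr / ACA Thr — identical.
Codon 7: AAC Asn / AAC Asn — identical.
Codon 8: AAT Asn / AAC Asn — synonymous.
Codon 9: GGC Gly / GGC Gly — identical.
Codon 10: CTA Leu / AAA Lys — nonsynonymous.
Nonsynonymous differences: 3.

3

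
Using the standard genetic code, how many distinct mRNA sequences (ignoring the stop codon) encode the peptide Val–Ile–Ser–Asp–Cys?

288

Val: 4 codons.
Ile: 3 codons.
Ser: 6 codons.
Asp: 2 codons.
Cys: 2 codons.
4 × 3 × 6 × 2 × 2 = 288.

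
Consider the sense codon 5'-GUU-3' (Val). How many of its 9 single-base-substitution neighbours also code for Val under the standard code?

3

Position 1: none → 0 synonymous.
Position 2: none → 0 synonymous.
Position 3: GUC, GUA, GUG → 3 synonymous.
Total: 0 + 0 + 3 = 3.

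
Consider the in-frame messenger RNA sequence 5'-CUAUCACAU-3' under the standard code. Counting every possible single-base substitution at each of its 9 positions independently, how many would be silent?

8

Codon 1 (CUA, Leu): 4 synonymous substitutions.
Codon 2 (UCA, Ser): 3 synonymous substitutions.
Codon 3 (CAU, His): 1 synonymous substitution.
Total: 4 + 3 + 1 = 8.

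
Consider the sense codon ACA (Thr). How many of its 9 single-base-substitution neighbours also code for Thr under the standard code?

3

Position 1: none → 0 synonymous.
Position 2: none → 0 synonymous.
Position 3: ACU, ACC, ACG → 3 synonymous.
Total: 0 + 0 + 3 = 3.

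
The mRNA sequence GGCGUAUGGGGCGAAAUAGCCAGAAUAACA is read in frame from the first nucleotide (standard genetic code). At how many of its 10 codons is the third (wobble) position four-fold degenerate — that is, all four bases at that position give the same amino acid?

Codon 1 GGC (Gly): third position 4-fold.
Codon 2 GUA (Val): third position 4-fold.
Codon 3 UGG (Trp): third position 1-fold.
Codon 4 GGC (Gly): third position 4-fold.
Codon 5 GAA (Glu): third position 2-fold.
Codon 6 AUA (Ile): third position 3-fold.
Codon 7 GCC (Ala): third position 4-fold.
Codon 8 AGA (Arg): third position 2-fold.
Codon 9 AUA (Ile): third position 3-fold.
Codon 10 ACA (Thr): third position 4-fold.
Four-fold degenerate third positions: 5.

5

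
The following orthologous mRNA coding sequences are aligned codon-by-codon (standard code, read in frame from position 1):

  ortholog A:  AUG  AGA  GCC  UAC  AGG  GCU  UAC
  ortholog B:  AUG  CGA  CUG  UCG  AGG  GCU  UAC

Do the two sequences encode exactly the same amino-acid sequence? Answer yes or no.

no

Codon 1: AUG Met / AUG Met — identical.
Codon 2: AGA Arg / CGA Arg — synonymous.
Codon 3: GCC Ala / CUG Leu — nonsynonymous.
Codon 4: UAC Tyr / UCG Ser — nonsynonymous.
Codon 5: AGG Arg / AGG Arg — identical.
Codon 6: GCU Ala / GCU Ala — identical.
Codon 7: UAC Tyr / UAC Tyr — identical.
Nonsynonymous differences: 2 → different protein.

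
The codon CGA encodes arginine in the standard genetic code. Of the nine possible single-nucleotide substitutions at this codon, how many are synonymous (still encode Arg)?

Position 1: AGA → 1 synonymous.
Position 2: none → 0 synonymous.
Position 3: CGT, CGC, CGG → 3 synonymous.
Total: 1 + 0 + 3 = 4.

4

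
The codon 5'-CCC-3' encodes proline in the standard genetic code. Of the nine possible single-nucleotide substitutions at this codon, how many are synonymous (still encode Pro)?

3

Position 1: none → 0 synonymous.
Position 2: none → 0 synonymous.
Position 3: CCU, CCA, CCG → 3 synonymous.
Total: 0 + 0 + 3 = 3.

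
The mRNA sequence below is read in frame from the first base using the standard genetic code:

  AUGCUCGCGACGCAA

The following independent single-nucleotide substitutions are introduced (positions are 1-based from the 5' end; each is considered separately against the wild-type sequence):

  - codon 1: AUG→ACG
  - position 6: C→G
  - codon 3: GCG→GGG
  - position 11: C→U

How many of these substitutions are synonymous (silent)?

Codon 1: AUG (Met) → ACG (Thr) — missense.
Codon 2: CUC (Leu) → CUG (Leu) — synonymous.
Codon 3: GCG (Ala) → GGG (Gly) — missense.
Codon 4: ACG (Thr) → AUG (Met) — missense.
Synonymous: 1 of 4.

1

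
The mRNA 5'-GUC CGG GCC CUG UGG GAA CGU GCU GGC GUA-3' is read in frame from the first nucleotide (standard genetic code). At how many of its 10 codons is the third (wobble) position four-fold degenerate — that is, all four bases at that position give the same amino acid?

Codon 1 GUC (Val): third position 4-fold.
Codon 2 CGG (Arg): third position 4-fold.
Codon 3 GCC (Ala): third position 4-fold.
Codon 4 CUG (Leu): third position 4-fold.
Codon 5 UGG (Trp): third position 1-fold.
Codon 6 GAA (Glu): third position 2-fold.
Codon 7 CGU (Arg): third position 4-fold.
Codon 8 GCU (Ala): third position 4-fold.
Codon 9 GGC (Gly): third position 4-fold.
Codon 10 GUA (Val): third position 4-fold.
Four-fold degenerate third positions: 8.

8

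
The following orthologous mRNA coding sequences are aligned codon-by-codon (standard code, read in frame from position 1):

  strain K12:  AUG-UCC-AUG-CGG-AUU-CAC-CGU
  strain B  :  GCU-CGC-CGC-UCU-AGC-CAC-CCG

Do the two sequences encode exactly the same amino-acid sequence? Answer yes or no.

no

Codon 1: AUG Met / GCU Ala — nonsynonymous.
Codon 2: UCC Ser / CGC Arg — nonsynonymous.
Codon 3: AUG Met / CGC Arg — nonsynonymous.
Codon 4: CGG Arg / UCU Ser — nonsynonymous.
Codon 5: AUU Ile / AGC Ser — nonsynonymous.
Codon 6: CAC His / CAC His — identical.
Codon 7: CGU Arg / CCG Pro — nonsynonymous.
Nonsynonymous differences: 6 → different protein.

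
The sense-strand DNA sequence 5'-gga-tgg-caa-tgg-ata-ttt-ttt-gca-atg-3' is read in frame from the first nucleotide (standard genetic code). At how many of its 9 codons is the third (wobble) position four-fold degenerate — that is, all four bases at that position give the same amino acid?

2

Codon 1 GGA (Gly): third position 4-fold.
Codon 2 TGG (Trp): third position 1-fold.
Codon 3 CAA (Gln): third position 2-fold.
Codon 4 TGG (Trp): third position 1-fold.
Codon 5 ATA (Ile): third position 3-fold.
Codon 6 TTT (Phe): third position 2-fold.
Codon 7 TTT (Phe): third position 2-fold.
Codon 8 GCA (Ala): third position 4-fold.
Codon 9 ATG (Met): third position 1-fold.
Four-fold degenerate third positions: 2.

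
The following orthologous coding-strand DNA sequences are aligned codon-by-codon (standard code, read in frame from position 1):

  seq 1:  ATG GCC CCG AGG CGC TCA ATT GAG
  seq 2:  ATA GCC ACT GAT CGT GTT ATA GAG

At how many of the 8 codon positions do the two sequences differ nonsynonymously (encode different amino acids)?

Codon 1: ATG Met / ATA Ile — nonsynonymous.
Codon 2: GCC Ala / GCC Ala — identical.
Codon 3: CCG Pro / ACT Thr — nonsynonymous.
Codon 4: AGG Arg / GAT Asp — nonsynonymous.
Codon 5: CGC Arg / CGT Arg — synonymous.
Codon 6: TCA Ser / GTT Val — nonsynonymous.
Codon 7: ATT Ile / ATA Ile — synonymous.
Codon 8: GAG Glu / GAG Glu — identical.
Nonsynonymous differences: 4.

4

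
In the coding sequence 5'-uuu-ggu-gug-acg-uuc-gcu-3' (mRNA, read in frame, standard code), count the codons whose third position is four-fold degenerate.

4

Codon 1 UUU (Phe): third position 2-fold.
Codon 2 GGU (Gly): third position 4-fold.
Codon 3 GUG (Val): third position 4-fold.
Codon 4 ACG (Thr): third position 4-fold.
Codon 5 UUC (Phe): third position 2-fold.
Codon 6 GCU (Ala): third position 4-fold.
Four-fold degenerate third positions: 4.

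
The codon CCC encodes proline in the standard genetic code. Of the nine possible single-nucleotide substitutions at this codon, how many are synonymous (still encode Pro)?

Position 1: none → 0 synonymous.
Position 2: none → 0 synonymous.
Position 3: CCU, CCA, CCG → 3 synonymous.
Total: 0 + 0 + 3 = 3.

3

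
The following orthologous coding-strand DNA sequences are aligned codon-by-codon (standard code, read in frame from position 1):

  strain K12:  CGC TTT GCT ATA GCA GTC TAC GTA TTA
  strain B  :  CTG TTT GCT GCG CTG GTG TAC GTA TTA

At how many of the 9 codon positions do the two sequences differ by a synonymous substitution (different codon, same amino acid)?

Codon 1: CGC Arg / CTG Leu — nonsynonymous.
Codon 2: TTT Phe / TTT Phe — identical.
Codon 3: GCT Ala / GCT Ala — identical.
Codon 4: ATA Ile / GCG Ala — nonsynonymous.
Codon 5: GCA Ala / CTG Leu — nonsynonymous.
Codon 6: GTC Val / GTG Val — synonymous.
Codon 7: TAC Tyr / TAC Tyr — identical.
Codon 8: GTA Val / GTA Val — identical.
Codon 9: TTA Leu / TTA Leu — identical.
Synonymous differences: 1.

1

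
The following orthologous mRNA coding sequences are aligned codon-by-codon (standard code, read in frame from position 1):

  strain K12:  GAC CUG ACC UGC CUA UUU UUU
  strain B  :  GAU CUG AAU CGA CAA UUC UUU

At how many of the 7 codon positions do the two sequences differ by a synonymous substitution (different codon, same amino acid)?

2

Codon 1: GAC Asp / GAU Asp — synonymous.
Codon 2: CUG Leu / CUG Leu — identical.
Codon 3: ACC Thr / AAU Asn — nonsynonymous.
Codon 4: UGC Cys / CGA Arg — nonsynonymous.
Codon 5: CUA Leu / CAA Gln — nonsynonymous.
Codon 6: UUU Phe / UUC Phe — synonymous.
Codon 7: UUU Phe / UUU Phe — identical.
Synonymous differences: 2.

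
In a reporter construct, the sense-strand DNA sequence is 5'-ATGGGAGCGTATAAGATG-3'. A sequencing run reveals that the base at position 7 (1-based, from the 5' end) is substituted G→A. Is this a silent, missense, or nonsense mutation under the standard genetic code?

missense

Position 7 falls in codon 3: GCG → Ala.
After the substitution the codon is ACG → Thr.
Ala ≠ Thr, so this is a missense mutation.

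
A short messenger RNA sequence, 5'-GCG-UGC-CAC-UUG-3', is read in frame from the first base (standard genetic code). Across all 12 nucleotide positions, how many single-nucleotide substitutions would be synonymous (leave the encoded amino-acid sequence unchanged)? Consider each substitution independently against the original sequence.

7

Codon 1 (GCG, Ala): 3 synonymous substitutions.
Codon 2 (UGC, Cys): 1 synonymous substitution.
Codon 3 (CAC, His): 1 synonymous substitution.
Codon 4 (UUG, Leu): 2 synonymous substitutions.
Total: 3 + 1 + 1 + 2 = 7.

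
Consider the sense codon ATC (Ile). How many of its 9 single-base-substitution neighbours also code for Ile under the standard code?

Position 1: none → 0 synonymous.
Position 2: none → 0 synonymous.
Position 3: ATT, ATA → 2 synonymous.
Total: 0 + 0 + 2 = 2.

2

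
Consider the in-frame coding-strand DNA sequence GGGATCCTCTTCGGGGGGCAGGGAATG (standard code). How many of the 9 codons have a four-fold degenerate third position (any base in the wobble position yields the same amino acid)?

Codon 1 GGG (Gly): third position 4-fold.
Codon 2 ATC (Ile): third position 3-fold.
Codon 3 CTC (Leu): third position 4-fold.
Codon 4 TTC (Phe): third position 2-fold.
Codon 5 GGG (Gly): third position 4-fold.
Codon 6 GGG (Gly): third position 4-fold.
Codon 7 CAG (Gln): third position 2-fold.
Codon 8 GGA (Gly): third position 4-fold.
Codon 9 ATG (Met): third position 1-fold.
Four-fold degenerate third positions: 5.

5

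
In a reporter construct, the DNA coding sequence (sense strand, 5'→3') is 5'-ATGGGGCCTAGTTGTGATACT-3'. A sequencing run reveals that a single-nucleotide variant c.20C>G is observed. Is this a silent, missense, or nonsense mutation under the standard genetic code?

Position 20 falls in codon 7: ACT → Thr.
After the substitution the codon is AGT → Ser.
Thr ≠ Ser, so this is a missense mutation.

missense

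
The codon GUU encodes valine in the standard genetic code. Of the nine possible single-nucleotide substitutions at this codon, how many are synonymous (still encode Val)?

3

Position 1: none → 0 synonymous.
Position 2: none → 0 synonymous.
Position 3: GUC, GUA, GUG → 3 synonymous.
Total: 0 + 0 + 3 = 3.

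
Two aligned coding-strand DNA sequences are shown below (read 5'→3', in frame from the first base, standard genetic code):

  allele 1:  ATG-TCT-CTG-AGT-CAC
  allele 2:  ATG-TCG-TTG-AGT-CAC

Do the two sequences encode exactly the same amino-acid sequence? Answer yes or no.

Codon 1: ATG Met / ATG Met — identical.
Codon 2: TCT Ser / TCG Ser — synonymous.
Codon 3: CTG Leu / TTG Leu — synonymous.
Codon 4: AGT Ser / AGT Ser — identical.
Codon 5: CAC His / CAC His — identical.
Nonsynonymous differences: 0 → same protein.

yes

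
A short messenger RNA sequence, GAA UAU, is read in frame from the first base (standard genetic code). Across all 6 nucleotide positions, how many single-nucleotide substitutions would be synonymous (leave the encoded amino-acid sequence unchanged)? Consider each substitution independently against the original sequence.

2

Codon 1 (GAA, Glu): 1 synonymous substitution.
Codon 2 (UAU, Tyr): 1 synonymous substitution.
Total: 1 + 1 = 2.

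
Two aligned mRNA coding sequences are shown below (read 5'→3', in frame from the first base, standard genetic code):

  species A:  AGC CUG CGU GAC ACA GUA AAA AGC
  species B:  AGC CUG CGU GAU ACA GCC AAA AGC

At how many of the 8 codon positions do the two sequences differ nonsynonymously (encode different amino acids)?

Codon 1: AGC Ser / AGC Ser — identical.
Codon 2: CUG Leu / CUG Leu — identical.
Codon 3: CGU Arg / CGU Arg — identical.
Codon 4: GAC Asp / GAU Asp — synonymous.
Codon 5: ACA Thr / ACA Thr — identical.
Codon 6: GUA Val / GCC Ala — nonsynonymous.
Codon 7: AAA Lys / AAA Lys — identical.
Codon 8: AGC Ser / AGC Ser — identical.
Nonsynonymous differences: 1.

1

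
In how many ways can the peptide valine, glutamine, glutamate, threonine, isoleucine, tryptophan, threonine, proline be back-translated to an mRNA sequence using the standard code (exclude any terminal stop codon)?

Val: 4 codons.
Gln: 2 codons.
Glu: 2 codons.
Thr: 4 codons.
Ile: 3 codons.
Trp: 1 codon.
Thr: 4 codons.
Pro: 4 codons.
4 × 2 × 2 × 4 × 3 × 1 × 4 × 4 = 3072.

3072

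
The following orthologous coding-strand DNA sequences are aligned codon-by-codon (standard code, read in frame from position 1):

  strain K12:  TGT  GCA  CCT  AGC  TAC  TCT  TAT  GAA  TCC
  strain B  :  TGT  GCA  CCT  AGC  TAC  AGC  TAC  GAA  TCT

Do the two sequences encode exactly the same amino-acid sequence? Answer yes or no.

Codon 1: TGT Cys / TGT Cys — identical.
Codon 2: GCA Ala / GCA Ala — identical.
Codon 3: CCT Pro / CCT Pro — identical.
Codon 4: AGC Ser / AGC Ser — identical.
Codon 5: TAC Tyr / TAC Tyr — identical.
Codon 6: TCT Ser / AGC Ser — synonymous.
Codon 7: TAT Tyr / TAC Tyr — synonymous.
Codon 8: GAA Glu / GAA Glu — identical.
Codon 9: TCC Ser / TCT Ser — synonymous.
Nonsynonymous differences: 0 → same protein.

yes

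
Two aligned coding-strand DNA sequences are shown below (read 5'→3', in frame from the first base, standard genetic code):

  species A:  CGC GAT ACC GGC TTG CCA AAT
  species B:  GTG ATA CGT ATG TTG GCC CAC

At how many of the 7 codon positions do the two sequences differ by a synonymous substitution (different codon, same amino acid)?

Codon 1: CGC Arg / GTG Val — nonsynonymous.
Codon 2: GAT Asp / ATA Ile — nonsynonymous.
Codon 3: ACC Thr / CGT Arg — nonsynonymous.
Codon 4: GGC Gly / ATG Met — nonsynonymous.
Codon 5: TTG Leu / TTG Leu — identical.
Codon 6: CCA Pro / GCC Ala — nonsynonymous.
Codon 7: AAT Asn / CAC His — nonsynonymous.
Synonymous differences: 0.

0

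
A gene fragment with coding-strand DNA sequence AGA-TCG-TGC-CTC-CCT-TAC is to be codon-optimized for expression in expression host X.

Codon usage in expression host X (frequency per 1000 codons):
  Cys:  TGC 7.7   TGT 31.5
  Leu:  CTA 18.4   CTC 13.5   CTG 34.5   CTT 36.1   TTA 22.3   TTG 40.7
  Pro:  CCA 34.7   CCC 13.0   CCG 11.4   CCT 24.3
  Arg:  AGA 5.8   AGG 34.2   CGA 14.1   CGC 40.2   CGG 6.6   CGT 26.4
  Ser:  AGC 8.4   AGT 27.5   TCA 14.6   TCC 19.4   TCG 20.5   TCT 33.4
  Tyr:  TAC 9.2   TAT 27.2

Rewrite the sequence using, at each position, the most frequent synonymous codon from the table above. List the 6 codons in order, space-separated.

Codon 1 (Arg): best is CGC at 40.2.
Codon 2 (Ser): best is TCT at 33.4.
Codon 3 (Cys): best is TGT at 31.5.
Codon 4 (Leu): best is TTG at 40.7.
Codon 5 (Pro): best is CCA at 34.7.
Codon 6 (Tyr): best is TAT at 27.2.

CGC TCT TGT TTG CCA TAT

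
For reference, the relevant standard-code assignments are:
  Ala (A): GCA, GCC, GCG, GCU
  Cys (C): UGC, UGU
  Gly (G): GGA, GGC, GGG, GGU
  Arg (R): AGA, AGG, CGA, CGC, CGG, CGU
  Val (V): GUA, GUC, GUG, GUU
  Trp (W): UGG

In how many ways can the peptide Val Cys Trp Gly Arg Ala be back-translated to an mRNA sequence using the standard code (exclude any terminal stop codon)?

768

Val: 4 codons.
Cys: 2 codons.
Trp: 1 codon.
Gly: 4 codons.
Arg: 6 codons.
Ala: 4 codons.
4 × 2 × 1 × 4 × 6 × 4 = 768.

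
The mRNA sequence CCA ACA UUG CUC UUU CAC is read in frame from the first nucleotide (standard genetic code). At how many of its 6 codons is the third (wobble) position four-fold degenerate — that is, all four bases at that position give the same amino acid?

3

Codon 1 CCA (Pro): third position 4-fold.
Codon 2 ACA (Thr): third position 4-fold.
Codon 3 UUG (Leu): third position 2-fold.
Codon 4 CUC (Leu): third position 4-fold.
Codon 5 UUU (Phe): third position 2-fold.
Codon 6 CAC (His): third position 2-fold.
Four-fold degenerate third positions: 3.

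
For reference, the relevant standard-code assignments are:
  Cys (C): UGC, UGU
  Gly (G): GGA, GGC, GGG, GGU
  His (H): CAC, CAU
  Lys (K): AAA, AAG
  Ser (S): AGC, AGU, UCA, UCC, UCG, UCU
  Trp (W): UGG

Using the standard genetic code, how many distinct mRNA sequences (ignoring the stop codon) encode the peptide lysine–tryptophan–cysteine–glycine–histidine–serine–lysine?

384

Lys: 2 codons.
Trp: 1 codon.
Cys: 2 codons.
Gly: 4 codons.
His: 2 codons.
Ser: 6 codons.
Lys: 2 codons.
2 × 1 × 2 × 4 × 2 × 6 × 2 = 384.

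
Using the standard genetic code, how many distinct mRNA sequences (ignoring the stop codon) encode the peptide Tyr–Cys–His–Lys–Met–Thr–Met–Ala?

256

Tyr: 2 codons.
Cys: 2 codons.
His: 2 codons.
Lys: 2 codons.
Met: 1 codon.
Thr: 4 codons.
Met: 1 codon.
Ala: 4 codons.
2 × 2 × 2 × 2 × 1 × 4 × 1 × 4 = 256.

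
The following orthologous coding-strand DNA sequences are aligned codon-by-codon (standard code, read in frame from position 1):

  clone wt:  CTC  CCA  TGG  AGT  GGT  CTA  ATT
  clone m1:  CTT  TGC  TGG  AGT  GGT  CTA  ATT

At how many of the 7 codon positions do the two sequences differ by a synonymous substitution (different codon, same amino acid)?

Codon 1: CTC Leu / CTT Leu — synonymous.
Codon 2: CCA Pro / TGC Cys — nonsynonymous.
Codon 3: TGG Trp / TGG Trp — identical.
Codon 4: AGT Ser / AGT Ser — identical.
Codon 5: GGT Gly / GGT Gly — identical.
Codon 6: CTA Leu / CTA Leu — identical.
Codon 7: ATT Ile / ATT Ile — identical.
Synonymous differences: 1.

1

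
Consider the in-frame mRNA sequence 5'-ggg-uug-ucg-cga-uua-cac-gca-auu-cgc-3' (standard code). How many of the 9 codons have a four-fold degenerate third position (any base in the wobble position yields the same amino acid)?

5

Codon 1 GGG (Gly): third position 4-fold.
Codon 2 UUG (Leu): third position 2-fold.
Codon 3 UCG (Ser): third position 4-fold.
Codon 4 CGA (Arg): third position 4-fold.
Codon 5 UUA (Leu): third position 2-fold.
Codon 6 CAC (His): third position 2-fold.
Codon 7 GCA (Ala): third position 4-fold.
Codon 8 AUU (Ile): third position 3-fold.
Codon 9 CGC (Arg): third position 4-fold.
Four-fold degenerate third positions: 5.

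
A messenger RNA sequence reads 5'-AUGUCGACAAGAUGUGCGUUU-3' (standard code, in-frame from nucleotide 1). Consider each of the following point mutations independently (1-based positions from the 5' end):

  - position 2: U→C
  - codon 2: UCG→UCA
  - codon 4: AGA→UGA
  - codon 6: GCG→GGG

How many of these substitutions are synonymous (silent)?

Codon 1: AUG (Met) → ACG (Thr) — missense.
Codon 2: UCG (Ser) → UCA (Ser) — synonymous.
Codon 4: AGA (Arg) → UGA (Stop) — nonsense.
Codon 6: GCG (Ala) → GGG (Gly) — missense.
Synonymous: 1 of 4.

1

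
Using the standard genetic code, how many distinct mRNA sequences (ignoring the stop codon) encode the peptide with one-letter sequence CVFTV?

256

Cys: 2 codons.
Val: 4 codons.
Phe: 2 codons.
Thr: 4 codons.
Val: 4 codons.
2 × 4 × 2 × 4 × 4 = 256.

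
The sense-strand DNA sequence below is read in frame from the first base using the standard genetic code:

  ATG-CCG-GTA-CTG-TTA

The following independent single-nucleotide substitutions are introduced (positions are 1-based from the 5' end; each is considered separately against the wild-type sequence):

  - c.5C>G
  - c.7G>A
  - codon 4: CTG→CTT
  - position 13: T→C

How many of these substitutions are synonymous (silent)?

Codon 2: CCG (Pro) → CGG (Arg) — missense.
Codon 3: GTA (Val) → ATA (Ile) — missense.
Codon 4: CTG (Leu) → CTT (Leu) — synonymous.
Codon 5: TTA (Leu) → CTA (Leu) — synonymous.
Synonymous: 2 of 4.

2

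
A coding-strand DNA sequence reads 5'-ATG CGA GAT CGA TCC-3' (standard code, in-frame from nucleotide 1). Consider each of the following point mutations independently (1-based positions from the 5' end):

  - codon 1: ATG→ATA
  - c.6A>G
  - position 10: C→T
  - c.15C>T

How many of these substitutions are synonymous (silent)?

Codon 1: ATG (Met) → ATA (Ile) — missense.
Codon 2: CGA (Arg) → CGG (Arg) — synonymous.
Codon 4: CGA (Arg) → TGA (Stop) — nonsense.
Codon 5: TCC (Ser) → TCT (Ser) — synonymous.
Synonymous: 2 of 4.

2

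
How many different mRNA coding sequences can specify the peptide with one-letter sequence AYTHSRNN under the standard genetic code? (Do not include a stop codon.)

Ala: 4 codons.
Tyr: 2 codons.
Thr: 4 codons.
His: 2 codons.
Ser: 6 codons.
Arg: 6 codons.
Asn: 2 codons.
Asn: 2 codons.
4 × 2 × 4 × 2 × 6 × 6 × 2 × 2 = 9216.

9216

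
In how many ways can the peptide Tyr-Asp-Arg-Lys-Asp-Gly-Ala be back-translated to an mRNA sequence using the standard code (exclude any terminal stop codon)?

1536

Tyr: 2 codons.
Asp: 2 codons.
Arg: 6 codons.
Lys: 2 codons.
Asp: 2 codons.
Gly: 4 codons.
Ala: 4 codons.
2 × 2 × 6 × 2 × 2 × 4 × 4 = 1536.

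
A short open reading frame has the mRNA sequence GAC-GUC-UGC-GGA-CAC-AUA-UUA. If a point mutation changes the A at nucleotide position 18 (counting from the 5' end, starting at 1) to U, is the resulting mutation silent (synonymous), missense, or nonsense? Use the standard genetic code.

Position 18 falls in codon 6: AUA → Ile.
After the substitution the codon is AUU → Ile.
Both encode Ile, so the change is synonymous.

silent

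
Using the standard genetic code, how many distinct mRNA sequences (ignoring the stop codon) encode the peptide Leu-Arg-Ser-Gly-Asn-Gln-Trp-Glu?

6912

Leu: 6 codons.
Arg: 6 codons.
Ser: 6 codons.
Gly: 4 codons.
Asn: 2 codons.
Gln: 2 codons.
Trp: 1 codon.
Glu: 2 codons.
6 × 6 × 6 × 4 × 2 × 2 × 1 × 2 = 6912.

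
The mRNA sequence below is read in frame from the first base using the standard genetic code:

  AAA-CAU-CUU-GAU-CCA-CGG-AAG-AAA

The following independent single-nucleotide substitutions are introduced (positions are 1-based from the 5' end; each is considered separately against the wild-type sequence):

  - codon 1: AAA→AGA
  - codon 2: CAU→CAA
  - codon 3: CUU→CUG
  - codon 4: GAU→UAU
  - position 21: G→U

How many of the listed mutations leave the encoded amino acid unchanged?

1

Codon 1: AAA (Lys) → AGA (Arg) — missense.
Codon 2: CAU (His) → CAA (Gln) — missense.
Codon 3: CUU (Leu) → CUG (Leu) — synonymous.
Codon 4: GAU (Asp) → UAU (Tyr) — missense.
Codon 7: AAG (Lys) → AAU (Asn) — missense.
Synonymous: 1 of 5.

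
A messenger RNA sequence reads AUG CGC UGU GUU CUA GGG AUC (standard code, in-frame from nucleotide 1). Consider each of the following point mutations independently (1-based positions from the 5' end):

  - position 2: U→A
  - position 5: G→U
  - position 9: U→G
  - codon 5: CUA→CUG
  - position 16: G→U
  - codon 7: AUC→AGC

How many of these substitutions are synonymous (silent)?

1

Codon 1: AUG (Met) → AAG (Lys) — missense.
Codon 2: CGC (Arg) → CUC (Leu) — missense.
Codon 3: UGU (Cys) → UGG (Trp) — missense.
Codon 5: CUA (Leu) → CUG (Leu) — synonymous.
Codon 6: GGG (Gly) → UGG (Trp) — missense.
Codon 7: AUC (Ile) → AGC (Ser) — missense.
Synonymous: 1 of 6.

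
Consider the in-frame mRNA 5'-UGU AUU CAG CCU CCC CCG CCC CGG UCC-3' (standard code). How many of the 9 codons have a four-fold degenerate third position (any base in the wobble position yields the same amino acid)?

6

Codon 1 UGU (Cys): third position 2-fold.
Codon 2 AUU (Ile): third position 3-fold.
Codon 3 CAG (Gln): third position 2-fold.
Codon 4 CCU (Pro): third position 4-fold.
Codon 5 CCC (Pro): third position 4-fold.
Codon 6 CCG (Pro): third position 4-fold.
Codon 7 CCC (Pro): third position 4-fold.
Codon 8 CGG (Arg): third position 4-fold.
Codon 9 UCC (Ser): third position 4-fold.
Four-fold degenerate third positions: 6.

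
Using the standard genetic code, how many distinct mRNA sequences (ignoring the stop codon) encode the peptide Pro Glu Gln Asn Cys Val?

256

Pro: 4 codons.
Glu: 2 codons.
Gln: 2 codons.
Asn: 2 codons.
Cys: 2 codons.
Val: 4 codons.
4 × 2 × 2 × 2 × 2 × 4 = 256.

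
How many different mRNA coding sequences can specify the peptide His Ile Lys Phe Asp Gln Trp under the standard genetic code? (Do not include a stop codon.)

His: 2 codons.
Ile: 3 codons.
Lys: 2 codons.
Phe: 2 codons.
Asp: 2 codons.
Gln: 2 codons.
Trp: 1 codon.
2 × 3 × 2 × 2 × 2 × 2 × 1 = 96.

96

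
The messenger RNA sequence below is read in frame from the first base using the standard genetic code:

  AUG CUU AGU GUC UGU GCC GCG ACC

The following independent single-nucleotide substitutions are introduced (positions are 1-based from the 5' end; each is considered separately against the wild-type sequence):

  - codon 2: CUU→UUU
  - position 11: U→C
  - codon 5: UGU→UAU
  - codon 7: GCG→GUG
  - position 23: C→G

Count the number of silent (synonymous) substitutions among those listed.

Codon 2: CUU (Leu) → UUU (Phe) — missense.
Codon 4: GUC (Val) → GCC (Ala) — missense.
Codon 5: UGU (Cys) → UAU (Tyr) — missense.
Codon 7: GCG (Ala) → GUG (Val) — missense.
Codon 8: ACC (Thr) → AGC (Ser) — missense.
Synonymous: 0 of 5.

0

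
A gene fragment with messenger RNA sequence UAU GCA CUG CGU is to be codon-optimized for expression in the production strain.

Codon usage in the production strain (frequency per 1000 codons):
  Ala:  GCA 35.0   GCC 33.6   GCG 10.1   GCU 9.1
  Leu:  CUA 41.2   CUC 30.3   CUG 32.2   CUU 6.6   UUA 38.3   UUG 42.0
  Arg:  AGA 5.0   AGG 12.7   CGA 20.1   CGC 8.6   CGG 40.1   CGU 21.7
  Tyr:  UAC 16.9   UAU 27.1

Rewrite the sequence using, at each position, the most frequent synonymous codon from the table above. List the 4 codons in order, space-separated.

Codon 1 (Tyr): best is UAU at 27.1.
Codon 2 (Ala): best is GCA at 35.0.
Codon 3 (Leu): best is UUG at 42.0.
Codon 4 (Arg): best is CGG at 40.1.

UAU GCA UUG CGG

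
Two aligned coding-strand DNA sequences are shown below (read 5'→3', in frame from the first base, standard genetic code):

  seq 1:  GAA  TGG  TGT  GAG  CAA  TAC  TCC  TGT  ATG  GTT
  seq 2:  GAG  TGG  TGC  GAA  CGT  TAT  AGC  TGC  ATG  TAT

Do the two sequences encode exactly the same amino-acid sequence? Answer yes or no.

Codon 1: GAA Glu / GAG Glu — synonymous.
Codon 2: TGG Trp / TGG Trp — identical.
Codon 3: TGT Cys / TGC Cys — synonymous.
Codon 4: GAG Glu / GAA Glu — synonymous.
Codon 5: CAA Gln / CGT Arg — nonsynonymous.
Codon 6: TAC Tyr / TAT Tyr — synonymous.
Codon 7: TCC Ser / AGC Ser — synonymous.
Codon 8: TGT Cys / TGC Cys — synonymous.
Codon 9: ATG Met / ATG Met — identical.
Codon 10: GTT Val / TAT Tyr — nonsynonymous.
Nonsynonymous differences: 2 → different protein.

no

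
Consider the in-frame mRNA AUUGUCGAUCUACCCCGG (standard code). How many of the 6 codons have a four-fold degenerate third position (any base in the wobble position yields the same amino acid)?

Codon 1 AUU (Ile): third position 3-fold.
Codon 2 GUC (Val): third position 4-fold.
Codon 3 GAU (Asp): third position 2-fold.
Codon 4 CUA (Leu): third position 4-fold.
Codon 5 CCC (Pro): third position 4-fold.
Codon 6 CGG (Arg): third position 4-fold.
Four-fold degenerate third positions: 4.

4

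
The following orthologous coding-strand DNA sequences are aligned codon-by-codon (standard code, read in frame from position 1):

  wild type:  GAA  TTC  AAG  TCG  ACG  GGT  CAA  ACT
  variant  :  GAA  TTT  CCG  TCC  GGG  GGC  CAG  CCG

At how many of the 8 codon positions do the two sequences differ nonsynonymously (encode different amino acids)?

3

Codon 1: GAA Glu / GAA Glu — identical.
Codon 2: TTC Phe / TTT Phe — synonymous.
Codon 3: AAG Lys / CCG Pro — nonsynonymous.
Codon 4: TCG Ser / TCC Ser — synonymous.
Codon 5: ACG Thr / GGG Gly — nonsynonymous.
Codon 6: GGT Gly / GGC Gly — synonymous.
Codon 7: CAA Gln / CAG Gln — synonymous.
Codon 8: ACT Thr / CCG Pro — nonsynonymous.
Nonsynonymous differences: 3.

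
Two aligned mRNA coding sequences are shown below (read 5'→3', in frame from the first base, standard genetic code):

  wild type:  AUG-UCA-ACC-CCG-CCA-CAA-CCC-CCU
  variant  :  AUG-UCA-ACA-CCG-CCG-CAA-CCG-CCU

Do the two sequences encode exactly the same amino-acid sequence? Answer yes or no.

yes

Codon 1: AUG Met / AUG Met — identical.
Codon 2: UCA Ser / UCA Ser — identical.
Codon 3: ACC Thr / ACA Thr — synonymous.
Codon 4: CCG Pro / CCG Pro — identical.
Codon 5: CCA Pro / CCG Pro — synonymous.
Codon 6: CAA Gln / CAA Gln — identical.
Codon 7: CCC Pro / CCG Pro — synonymous.
Codon 8: CCU Pro / CCU Pro — identical.
Nonsynonymous differences: 0 → same protein.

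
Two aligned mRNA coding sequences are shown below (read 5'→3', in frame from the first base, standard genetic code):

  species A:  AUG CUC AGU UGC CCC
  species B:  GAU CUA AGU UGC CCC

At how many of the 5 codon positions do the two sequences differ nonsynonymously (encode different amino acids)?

1

Codon 1: AUG Met / GAU Asp — nonsynonymous.
Codon 2: CUC Leu / CUA Leu — synonymous.
Codon 3: AGU Ser / AGU Ser — identical.
Codon 4: UGC Cys / UGC Cys — identical.
Codon 5: CCC Pro / CCC Pro — identical.
Nonsynonymous differences: 1.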